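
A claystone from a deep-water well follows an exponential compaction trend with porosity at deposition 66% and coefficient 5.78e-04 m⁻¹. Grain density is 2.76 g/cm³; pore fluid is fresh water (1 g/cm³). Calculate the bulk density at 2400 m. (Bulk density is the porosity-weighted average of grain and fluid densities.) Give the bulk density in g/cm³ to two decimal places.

2.47 g/cm³

Working in km (1 km = 1000 m; k in km⁻¹ = k in m⁻¹ × 1000):
Porosity at depth: φ = 0.66·exp(−0.578×2.4) = 0.66×0.2498 = 0.1649
Bulk density: ρ_b = (1−φ)ρ_g + φ·ρ_f = 0.8351×2.76 + 0.1649×1
       = 2.305 + 0.165 = 2.470 g/cm³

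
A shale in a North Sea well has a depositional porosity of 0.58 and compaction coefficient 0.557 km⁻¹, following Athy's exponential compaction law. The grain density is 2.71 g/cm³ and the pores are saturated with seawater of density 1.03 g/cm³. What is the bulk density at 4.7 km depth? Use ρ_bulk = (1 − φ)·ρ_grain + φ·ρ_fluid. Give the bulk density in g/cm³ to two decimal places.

2.64 g/cm³

Porosity at depth: n = 0.58·exp(−0.557×4.7) = 0.58×0.0730 = 0.0423
Bulk density: ρ_b = (1−n)ρ_g + n·ρ_f = 0.9577×2.71 + 0.0423×1.03
       = 2.595 + 0.044 = 2.639 g/cm³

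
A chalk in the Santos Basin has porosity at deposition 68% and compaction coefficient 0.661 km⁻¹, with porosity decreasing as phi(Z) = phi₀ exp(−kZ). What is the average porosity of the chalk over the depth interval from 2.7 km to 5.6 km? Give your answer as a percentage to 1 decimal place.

5.1%

⟨phi⟩ = (1/(Z₂−Z₁)) ∫ phi₀ e^(−kZ) dZ = phi₀·(e^(−k·Z₁) − e^(−k·Z₂)) / (k·(Z₂−Z₁))
e^(−0.661×2.7) = 0.1678; e^(−0.661×5.6) = 0.0247
⟨phi⟩ = 0.68 × (0.1678 − 0.0247) / (0.661 × 2.9) = 0.68 × 0.0747 = 0.0508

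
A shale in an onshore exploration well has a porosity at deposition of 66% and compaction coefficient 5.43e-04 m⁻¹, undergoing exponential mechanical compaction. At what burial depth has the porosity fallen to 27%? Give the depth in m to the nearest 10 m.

1650 m

Working in km (1 km = 1000 m; β in km⁻¹ = β in m⁻¹ × 1000):
Invert Athy's law: Z = ln(phi₀/phi) / β
Z = ln(0.66/0.27) / 0.543 = ln(2.444) / 0.543 = 0.8938 / 0.543 = 1.646 km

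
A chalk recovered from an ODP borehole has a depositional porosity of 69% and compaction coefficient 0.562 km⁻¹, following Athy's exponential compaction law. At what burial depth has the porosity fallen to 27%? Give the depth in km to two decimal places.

1.67 km

Invert Athy's law: Z = ln(φ₀/φ) / k
Z = ln(0.69/0.27) / 0.562 = ln(2.556) / 0.562 = 0.9383 / 0.562 = 1.670 km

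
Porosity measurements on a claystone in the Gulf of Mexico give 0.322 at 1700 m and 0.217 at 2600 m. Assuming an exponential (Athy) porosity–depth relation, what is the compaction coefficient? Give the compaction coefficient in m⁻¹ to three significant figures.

0.000439 m⁻¹

Working in km (1 km = 1000 m; β in km⁻¹ = β in m⁻¹ × 1000):
Athy: phi(Z) = phi₀ e^(−βZ) ⇒ phi₁/phi₂ = e^{β(Z₂−Z₁)} ⇒ β = ln(phi₁/phi₂)/(Z₂−Z₁)
β = ln(0.322/0.217) / (2.6 − 1.7) = ln(1.484) / 0.9 = 0.3947 / 0.9 = 0.4385 km⁻¹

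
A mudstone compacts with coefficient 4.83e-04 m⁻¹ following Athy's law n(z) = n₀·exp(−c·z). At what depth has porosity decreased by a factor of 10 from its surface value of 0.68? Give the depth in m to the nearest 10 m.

4770 m

Working in km (1 km = 1000 m; c in km⁻¹ = c in m⁻¹ × 1000):
n/n₀ = 1/10 ⇒ exp(−c·z) = 1/10 ⇒ z = ln(10) / c
z = 2.3026 / 0.483 = 4.767 km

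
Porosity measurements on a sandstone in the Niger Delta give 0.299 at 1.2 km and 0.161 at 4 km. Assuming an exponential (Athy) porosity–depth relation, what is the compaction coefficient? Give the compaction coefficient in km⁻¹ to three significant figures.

Athy: n(z) = n₀ e^(−kz) ⇒ n₁/n₂ = e^{k(z₂−z₁)} ⇒ k = ln(n₁/n₂)/(z₂−z₁)
k = ln(0.299/0.161) / (4 − 1.2) = ln(1.857) / 2.8 = 0.6190 / 2.8 = 0.2211 km⁻¹

0.221 km⁻¹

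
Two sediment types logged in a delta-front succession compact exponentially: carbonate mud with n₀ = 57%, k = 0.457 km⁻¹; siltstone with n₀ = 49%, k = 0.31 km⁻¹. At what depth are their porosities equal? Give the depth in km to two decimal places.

Set n₀ₐ e^(−kₐZ) = n₀ᵦ e^(−kᵦZ) ⇒ ln(n₀ₐ/n₀ᵦ) = (kₐ − kᵦ)·Z
Z = ln(0.57/0.49) / (0.457 − 0.31) = 0.1512 / 0.147 = 1.029 km

1.03 km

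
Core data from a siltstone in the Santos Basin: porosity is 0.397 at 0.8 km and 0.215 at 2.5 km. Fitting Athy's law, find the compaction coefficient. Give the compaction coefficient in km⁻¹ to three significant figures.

0.361 km⁻¹

Athy: φ(Z) = φ₀ e^(−cZ) ⇒ φ₁/φ₂ = e^{c(Z₂−Z₁)} ⇒ c = ln(φ₁/φ₂)/(Z₂−Z₁)
c = ln(0.397/0.215) / (2.5 − 0.8) = ln(1.847) / 1.7 = 0.6133 / 1.7 = 0.3608 km⁻¹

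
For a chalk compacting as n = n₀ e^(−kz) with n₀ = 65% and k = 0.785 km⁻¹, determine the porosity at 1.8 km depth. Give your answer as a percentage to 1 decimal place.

15.8%

n = n₀·exp(−k·z) = 0.65 × exp(−0.785 × 1.8) = 0.65 × exp(−1.413)
  = 0.65 × 0.2434 = 0.1582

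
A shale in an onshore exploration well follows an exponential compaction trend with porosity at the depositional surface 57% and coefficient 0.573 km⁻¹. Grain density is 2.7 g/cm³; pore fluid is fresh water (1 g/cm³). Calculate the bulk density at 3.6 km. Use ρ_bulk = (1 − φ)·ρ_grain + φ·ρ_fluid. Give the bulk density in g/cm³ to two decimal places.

Porosity at depth: n = 0.57·exp(−0.573×3.6) = 0.57×0.1271 = 0.0724
Bulk density: ρ_b = (1−n)ρ_g + n·ρ_f = 0.9276×2.7 + 0.0724×1
       = 2.504 + 0.072 = 2.577 g/cm³

2.58 g/cm³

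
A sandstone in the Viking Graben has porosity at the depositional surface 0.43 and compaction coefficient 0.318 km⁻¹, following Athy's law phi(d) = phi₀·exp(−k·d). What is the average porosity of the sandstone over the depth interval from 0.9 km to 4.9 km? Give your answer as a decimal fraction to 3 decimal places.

⟨phi⟩ = (1/(d₂−d₁)) ∫ phi₀ e^(−kd) dd = phi₀·(e^(−k·d₁) − e^(−k·d₂)) / (k·(d₂−d₁))
e^(−0.318×0.9) = 0.7511; e^(−0.318×4.9) = 0.2105
⟨phi⟩ = 0.43 × (0.7511 − 0.2105) / (0.318 × 4) = 0.43 × 0.4250 = 0.1827

0.183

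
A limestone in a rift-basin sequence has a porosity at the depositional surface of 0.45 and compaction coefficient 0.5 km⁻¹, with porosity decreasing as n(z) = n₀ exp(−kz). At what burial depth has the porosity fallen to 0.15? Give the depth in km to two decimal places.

2.20 km

Invert Athy's law: z = ln(n₀/n) / k
z = ln(0.45/0.15) / 0.5 = ln(3) / 0.5 = 1.0986 / 0.5 = 2.197 km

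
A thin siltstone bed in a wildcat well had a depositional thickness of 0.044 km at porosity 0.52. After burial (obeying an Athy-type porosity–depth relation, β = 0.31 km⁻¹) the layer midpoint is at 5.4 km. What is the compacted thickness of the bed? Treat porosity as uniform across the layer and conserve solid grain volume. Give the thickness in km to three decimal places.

Porosity at 5.4 km: φ = 0.52·exp(−0.31×5.4) = 0.0975
Solid-volume conservation: h(1−φ) = h₀(1−φ₀) ⇒ h = h₀·(1−φ₀)/(1−φ)
h = 0.044 × (1 − 0.52)/(1 − 0.0975) = 0.044 × 0.5319 = 0.0234 km

0.023 km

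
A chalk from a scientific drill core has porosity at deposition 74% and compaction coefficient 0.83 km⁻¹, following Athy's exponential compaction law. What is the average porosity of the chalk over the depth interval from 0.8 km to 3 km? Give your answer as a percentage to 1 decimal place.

⟨phi⟩ = (1/(Z₂−Z₁)) ∫ phi₀ e^(−kZ) dZ = phi₀·(e^(−k·Z₁) − e^(−k·Z₂)) / (k·(Z₂−Z₁))
e^(−0.83×0.8) = 0.5148; e^(−0.83×3) = 0.0829
⟨phi⟩ = 0.74 × (0.5148 − 0.0829) / (0.83 × 2.2) = 0.74 × 0.2365 = 0.1750

17.5%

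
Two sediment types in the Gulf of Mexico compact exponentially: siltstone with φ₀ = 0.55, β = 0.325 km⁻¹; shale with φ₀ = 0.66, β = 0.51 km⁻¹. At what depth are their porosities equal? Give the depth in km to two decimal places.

Set φ₀ₐ e^(−βₐZ) = φ₀ᵦ e^(−βᵦZ) ⇒ ln(φ₀ₐ/φ₀ᵦ) = (βₐ − βᵦ)·Z
Z = ln(0.55/0.66) / (0.325 − 0.51) = -0.1823 / -0.185 = 0.986 km

0.99 km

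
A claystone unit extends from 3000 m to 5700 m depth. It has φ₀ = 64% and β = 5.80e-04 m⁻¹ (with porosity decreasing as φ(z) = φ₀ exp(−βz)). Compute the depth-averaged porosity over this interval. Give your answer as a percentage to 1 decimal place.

5.7%

Working in km (1 km = 1000 m; β in km⁻¹ = β in m⁻¹ × 1000):
⟨φ⟩ = (1/(z₂−z₁)) ∫ φ₀ e^(−βz) dz = φ₀·(e^(−β·z₁) − e^(−β·z₂)) / (β·(z₂−z₁))
e^(−0.58×3) = 0.1755; e^(−0.58×5.7) = 0.0367
⟨φ⟩ = 0.64 × (0.1755 − 0.0367) / (0.58 × 2.7) = 0.64 × 0.0887 = 0.0567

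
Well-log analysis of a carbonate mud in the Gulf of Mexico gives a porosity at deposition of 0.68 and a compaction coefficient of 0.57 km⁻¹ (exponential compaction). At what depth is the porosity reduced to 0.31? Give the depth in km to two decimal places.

1.38 km

Invert Athy's law: Z = ln(n₀/n) / β
Z = ln(0.68/0.31) / 0.57 = ln(2.194) / 0.57 = 0.7855 / 0.57 = 1.378 km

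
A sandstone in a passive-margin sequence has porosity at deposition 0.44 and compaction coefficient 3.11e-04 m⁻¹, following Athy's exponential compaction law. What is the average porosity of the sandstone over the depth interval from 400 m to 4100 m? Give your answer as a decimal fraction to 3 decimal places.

Working in km (1 km = 1000 m; k in km⁻¹ = k in m⁻¹ × 1000):
⟨n⟩ = (1/(Z₂−Z₁)) ∫ n₀ e^(−kZ) dZ = n₀·(e^(−k·Z₁) − e^(−k·Z₂)) / (k·(Z₂−Z₁))
e^(−0.311×0.4) = 0.8830; e^(−0.311×4.1) = 0.2794
⟨n⟩ = 0.44 × (0.8830 − 0.2794) / (0.311 × 3.7) = 0.44 × 0.5246 = 0.2308

0.231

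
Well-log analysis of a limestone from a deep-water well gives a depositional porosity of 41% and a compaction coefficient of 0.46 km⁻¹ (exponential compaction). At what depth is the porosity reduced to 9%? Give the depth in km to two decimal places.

Invert Athy's law: d = ln(n₀/n) / β
d = ln(0.41/0.09) / 0.46 = ln(4.556) / 0.46 = 1.5163 / 0.46 = 3.296 km

3.30 km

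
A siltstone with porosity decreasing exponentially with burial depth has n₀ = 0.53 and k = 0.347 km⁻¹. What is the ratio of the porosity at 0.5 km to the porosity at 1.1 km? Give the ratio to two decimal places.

n(Z₁)/n(Z₂) = e^(−k·Z₁)/e^(−k·Z₂) = e^{k(Z₂−Z₁)}
= exp(0.347 × 0.6) = exp(0.2082) = 1.2315

1.23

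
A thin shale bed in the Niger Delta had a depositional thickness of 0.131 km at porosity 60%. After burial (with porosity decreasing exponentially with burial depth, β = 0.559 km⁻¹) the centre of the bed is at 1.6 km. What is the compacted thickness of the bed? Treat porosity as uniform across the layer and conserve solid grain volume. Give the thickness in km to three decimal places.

0.069 km

Porosity at 1.6 km: φ = 0.6·exp(−0.559×1.6) = 0.2453
Solid-volume conservation: h(1−φ) = h₀(1−φ₀) ⇒ h = h₀·(1−φ₀)/(1−φ)
h = 0.131 × (1 − 0.6)/(1 − 0.2453) = 0.131 × 0.5300 = 0.0694 km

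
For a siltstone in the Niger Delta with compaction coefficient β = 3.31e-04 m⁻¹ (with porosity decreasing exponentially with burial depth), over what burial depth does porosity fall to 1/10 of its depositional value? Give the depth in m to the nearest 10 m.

Working in km (1 km = 1000 m; β in km⁻¹ = β in m⁻¹ × 1000):
φ/φ₀ = 1/10 ⇒ exp(−β·d) = 1/10 ⇒ d = ln(10) / β
d = 2.3026 / 0.331 = 6.956 km

6960 m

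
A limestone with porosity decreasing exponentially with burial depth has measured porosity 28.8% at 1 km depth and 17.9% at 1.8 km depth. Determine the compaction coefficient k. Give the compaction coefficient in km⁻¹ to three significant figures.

0.594 km⁻¹

Athy: phi(d) = phi₀ e^(−kd) ⇒ phi₁/phi₂ = e^{k(d₂−d₁)} ⇒ k = ln(phi₁/phi₂)/(d₂−d₁)
k = ln(0.288/0.179) / (1.8 − 1) = ln(1.609) / 0.8 = 0.4756 / 0.8 = 0.5945 km⁻¹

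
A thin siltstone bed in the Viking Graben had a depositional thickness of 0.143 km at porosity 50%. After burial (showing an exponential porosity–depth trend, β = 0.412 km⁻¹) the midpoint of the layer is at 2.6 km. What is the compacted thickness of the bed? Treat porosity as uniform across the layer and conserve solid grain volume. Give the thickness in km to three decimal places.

0.086 km

Porosity at 2.6 km: phi = 0.5·exp(−0.412×2.6) = 0.1713
Solid-volume conservation: h(1−phi) = h₀(1−phi₀) ⇒ h = h₀·(1−phi₀)/(1−phi)
h = 0.143 × (1 − 0.5)/(1 − 0.1713) = 0.143 × 0.6034 = 0.0863 km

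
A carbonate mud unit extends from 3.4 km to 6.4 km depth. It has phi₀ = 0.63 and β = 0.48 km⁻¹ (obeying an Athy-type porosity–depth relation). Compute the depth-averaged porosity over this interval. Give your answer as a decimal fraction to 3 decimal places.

0.065

⟨phi⟩ = (1/(z₂−z₁)) ∫ phi₀ e^(−βz) dz = phi₀·(e^(−β·z₁) − e^(−β·z₂)) / (β·(z₂−z₁))
e^(−0.48×3.4) = 0.1955; e^(−0.48×6.4) = 0.0463
⟨phi⟩ = 0.63 × (0.1955 − 0.0463) / (0.48 × 3) = 0.63 × 0.1036 = 0.0653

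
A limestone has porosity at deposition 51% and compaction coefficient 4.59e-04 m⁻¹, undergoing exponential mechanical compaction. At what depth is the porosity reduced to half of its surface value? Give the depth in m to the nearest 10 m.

Working in km (1 km = 1000 m; k in km⁻¹ = k in m⁻¹ × 1000):
φ/φ₀ = 1/2 ⇒ exp(−k·d) = 1/2 ⇒ d = ln(2) / k
d = 0.6931 / 0.459 = 1.510 km

1510 m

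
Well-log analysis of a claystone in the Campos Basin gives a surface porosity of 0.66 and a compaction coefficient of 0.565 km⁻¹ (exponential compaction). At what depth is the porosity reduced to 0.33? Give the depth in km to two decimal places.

Invert Athy's law: d = ln(n₀/n) / k
d = ln(0.66/0.33) / 0.565 = ln(2) / 0.565 = 0.6931 / 0.565 = 1.227 km

1.23 km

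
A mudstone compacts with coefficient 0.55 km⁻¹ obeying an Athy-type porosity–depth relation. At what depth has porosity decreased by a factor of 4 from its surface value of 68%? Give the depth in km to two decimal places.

n/n₀ = 1/4 ⇒ exp(−β·z) = 1/4 ⇒ z = ln(4) / β
z = 1.3863 / 0.55 = 2.521 km

2.52 km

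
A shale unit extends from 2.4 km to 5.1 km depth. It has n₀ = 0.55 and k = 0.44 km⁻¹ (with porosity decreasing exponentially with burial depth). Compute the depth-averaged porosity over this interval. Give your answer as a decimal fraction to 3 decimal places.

0.112

⟨n⟩ = (1/(Z₂−Z₁)) ∫ n₀ e^(−kZ) dZ = n₀·(e^(−k·Z₁) − e^(−k·Z₂)) / (k·(Z₂−Z₁))
e^(−0.44×2.4) = 0.3478; e^(−0.44×5.1) = 0.1060
⟨n⟩ = 0.55 × (0.3478 − 0.1060) / (0.44 × 2.7) = 0.55 × 0.2035 = 0.1119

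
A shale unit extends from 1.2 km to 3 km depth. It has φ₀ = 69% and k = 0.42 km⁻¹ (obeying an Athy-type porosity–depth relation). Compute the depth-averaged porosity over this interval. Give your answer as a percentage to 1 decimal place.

29.2%

⟨φ⟩ = (1/(d₂−d₁)) ∫ φ₀ e^(−kd) dd = φ₀·(e^(−k·d₁) − e^(−k·d₂)) / (k·(d₂−d₁))
e^(−0.42×1.2) = 0.6041; e^(−0.42×3) = 0.2837
⟨φ⟩ = 0.69 × (0.6041 − 0.2837) / (0.42 × 1.8) = 0.69 × 0.4239 = 0.2925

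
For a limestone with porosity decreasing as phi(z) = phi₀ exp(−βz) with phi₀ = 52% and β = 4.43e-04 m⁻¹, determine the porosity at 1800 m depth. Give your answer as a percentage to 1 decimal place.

23.4%

Working in km (1 km = 1000 m; β in km⁻¹ = β in m⁻¹ × 1000):
phi = phi₀·exp(−β·z) = 0.52 × exp(−0.443 × 1.8) = 0.52 × exp(−0.7974)
  = 0.52 × 0.4505 = 0.2343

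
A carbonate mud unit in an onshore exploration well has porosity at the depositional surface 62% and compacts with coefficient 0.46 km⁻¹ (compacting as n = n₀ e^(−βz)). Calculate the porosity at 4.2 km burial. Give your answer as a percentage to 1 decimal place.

9.0%

n = n₀·exp(−β·z) = 0.62 × exp(−0.46 × 4.2) = 0.62 × exp(−1.932)
  = 0.62 × 0.1449 = 0.0898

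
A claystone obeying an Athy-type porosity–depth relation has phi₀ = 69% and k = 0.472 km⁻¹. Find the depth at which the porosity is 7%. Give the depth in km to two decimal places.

4.85 km

Invert Athy's law: z = ln(phi₀/phi) / k
z = ln(0.69/0.07) / 0.472 = ln(9.857) / 0.472 = 2.2882 / 0.472 = 4.848 km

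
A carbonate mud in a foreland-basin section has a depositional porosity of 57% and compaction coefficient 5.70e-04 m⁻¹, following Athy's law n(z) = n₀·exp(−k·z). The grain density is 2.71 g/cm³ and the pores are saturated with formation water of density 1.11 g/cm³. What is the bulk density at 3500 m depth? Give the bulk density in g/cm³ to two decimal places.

2.59 g/cm³

Working in km (1 km = 1000 m; k in km⁻¹ = k in m⁻¹ × 1000):
Porosity at depth: n = 0.57·exp(−0.57×3.5) = 0.57×0.1360 = 0.0775
Bulk density: ρ_b = (1−n)ρ_g + n·ρ_f = 0.9225×2.71 + 0.0775×1.11
       = 2.500 + 0.086 = 2.586 g/cm³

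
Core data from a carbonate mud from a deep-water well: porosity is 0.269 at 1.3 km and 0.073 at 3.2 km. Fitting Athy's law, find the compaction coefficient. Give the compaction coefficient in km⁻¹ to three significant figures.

0.686 km⁻¹

Athy: n(z) = n₀ e^(−βz) ⇒ n₁/n₂ = e^{β(z₂−z₁)} ⇒ β = ln(n₁/n₂)/(z₂−z₁)
β = ln(0.269/0.073) / (3.2 − 1.3) = ln(3.685) / 1.9 = 1.3043 / 1.9 = 0.6864 km⁻¹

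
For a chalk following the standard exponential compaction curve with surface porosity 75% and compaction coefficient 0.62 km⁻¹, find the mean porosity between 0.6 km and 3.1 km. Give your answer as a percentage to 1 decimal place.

26.3%

⟨phi⟩ = (1/(d₂−d₁)) ∫ phi₀ e^(−kd) dd = phi₀·(e^(−k·d₁) − e^(−k·d₂)) / (k·(d₂−d₁))
e^(−0.62×0.6) = 0.6894; e^(−0.62×3.1) = 0.1463
⟨phi⟩ = 0.75 × (0.6894 − 0.1463) / (0.62 × 2.5) = 0.75 × 0.3503 = 0.2628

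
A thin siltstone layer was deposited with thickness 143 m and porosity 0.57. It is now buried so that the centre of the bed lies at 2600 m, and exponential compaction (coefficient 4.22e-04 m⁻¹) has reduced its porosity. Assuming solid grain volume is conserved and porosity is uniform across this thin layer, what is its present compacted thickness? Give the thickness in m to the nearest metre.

Working in km (1 km = 1000 m; k in km⁻¹ = k in m⁻¹ × 1000):
Porosity at 2.6 km: phi = 0.57·exp(−0.422×2.6) = 0.1903
Solid-volume conservation: h(1−phi) = h₀(1−phi₀) ⇒ h = h₀·(1−phi₀)/(1−phi)
h = 0.143 × (1 − 0.57)/(1 − 0.1903) = 0.143 × 0.5310 = 0.0759 km

76 m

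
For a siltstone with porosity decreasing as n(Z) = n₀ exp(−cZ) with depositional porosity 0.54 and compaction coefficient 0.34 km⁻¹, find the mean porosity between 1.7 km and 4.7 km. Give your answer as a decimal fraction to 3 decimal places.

0.190

⟨n⟩ = (1/(Z₂−Z₁)) ∫ n₀ e^(−cZ) dZ = n₀·(e^(−c·Z₁) − e^(−c·Z₂)) / (c·(Z₂−Z₁))
e^(−0.34×1.7) = 0.5610; e^(−0.34×4.7) = 0.2023
⟨n⟩ = 0.54 × (0.5610 − 0.2023) / (0.34 × 3) = 0.54 × 0.3517 = 0.1899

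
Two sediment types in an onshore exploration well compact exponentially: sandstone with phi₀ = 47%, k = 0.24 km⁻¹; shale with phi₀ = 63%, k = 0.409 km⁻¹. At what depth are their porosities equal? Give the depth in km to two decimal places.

1.73 km

Set phi₀ₐ e^(−kₐz) = phi₀ᵦ e^(−kᵦz) ⇒ ln(phi₀ₐ/phi₀ᵦ) = (kₐ − kᵦ)·z
z = ln(0.47/0.63) / (0.24 − 0.409) = -0.2930 / -0.169 = 1.734 km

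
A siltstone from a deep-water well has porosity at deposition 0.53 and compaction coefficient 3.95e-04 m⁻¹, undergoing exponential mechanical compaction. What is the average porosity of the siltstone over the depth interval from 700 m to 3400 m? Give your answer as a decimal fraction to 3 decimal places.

0.247

Working in km (1 km = 1000 m; k in km⁻¹ = k in m⁻¹ × 1000):
⟨phi⟩ = (1/(d₂−d₁)) ∫ phi₀ e^(−kd) dd = phi₀·(e^(−k·d₁) − e^(−k·d₂)) / (k·(d₂−d₁))
e^(−0.395×0.7) = 0.7584; e^(−0.395×3.4) = 0.2611
⟨phi⟩ = 0.53 × (0.7584 − 0.2611) / (0.395 × 2.7) = 0.53 × 0.4664 = 0.2472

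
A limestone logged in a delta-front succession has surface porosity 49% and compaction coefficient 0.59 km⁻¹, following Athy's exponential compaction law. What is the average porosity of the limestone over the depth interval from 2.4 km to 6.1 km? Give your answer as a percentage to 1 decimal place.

4.8%

⟨φ⟩ = (1/(z₂−z₁)) ∫ φ₀ e^(−cz) dz = φ₀·(e^(−c·z₁) − e^(−c·z₂)) / (c·(z₂−z₁))
e^(−0.59×2.4) = 0.2427; e^(−0.59×6.1) = 0.0274
⟨φ⟩ = 0.49 × (0.2427 − 0.0274) / (0.59 × 3.7) = 0.49 × 0.0986 = 0.0483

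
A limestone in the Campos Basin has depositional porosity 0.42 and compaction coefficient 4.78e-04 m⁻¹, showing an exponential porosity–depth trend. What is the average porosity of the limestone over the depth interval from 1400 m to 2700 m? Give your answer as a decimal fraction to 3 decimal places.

0.160

Working in km (1 km = 1000 m; c in km⁻¹ = c in m⁻¹ × 1000):
⟨phi⟩ = (1/(z₂−z₁)) ∫ phi₀ e^(−cz) dz = phi₀·(e^(−c·z₁) − e^(−c·z₂)) / (c·(z₂−z₁))
e^(−0.478×1.4) = 0.5121; e^(−0.478×2.7) = 0.2751
⟨phi⟩ = 0.42 × (0.5121 − 0.2751) / (0.478 × 1.3) = 0.42 × 0.3814 = 0.1602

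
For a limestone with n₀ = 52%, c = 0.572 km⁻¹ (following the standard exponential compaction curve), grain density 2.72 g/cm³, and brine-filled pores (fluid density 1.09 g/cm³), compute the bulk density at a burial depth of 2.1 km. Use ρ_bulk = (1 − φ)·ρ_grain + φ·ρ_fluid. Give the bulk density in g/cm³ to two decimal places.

2.47 g/cm³

Porosity at depth: n = 0.52·exp(−0.572×2.1) = 0.52×0.3008 = 0.1564
Bulk density: ρ_b = (1−n)ρ_g + n·ρ_f = 0.8436×2.72 + 0.1564×1.09
       = 2.295 + 0.171 = 2.465 g/cm³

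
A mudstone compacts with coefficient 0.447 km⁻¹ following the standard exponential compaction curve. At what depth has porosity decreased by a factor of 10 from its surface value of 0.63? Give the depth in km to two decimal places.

φ/φ₀ = 1/10 ⇒ exp(−k·z) = 1/10 ⇒ z = ln(10) / k
z = 2.3026 / 0.447 = 5.151 km

5.15 km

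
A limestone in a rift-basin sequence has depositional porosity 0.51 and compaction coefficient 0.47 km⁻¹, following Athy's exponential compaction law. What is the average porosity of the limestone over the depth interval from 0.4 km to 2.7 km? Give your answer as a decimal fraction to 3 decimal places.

⟨phi⟩ = (1/(d₂−d₁)) ∫ phi₀ e^(−cd) dd = phi₀·(e^(−c·d₁) − e^(−c·d₂)) / (c·(d₂−d₁))
e^(−0.47×0.4) = 0.8286; e^(−0.47×2.7) = 0.2811
⟨phi⟩ = 0.51 × (0.8286 − 0.2811) / (0.47 × 2.3) = 0.51 × 0.5065 = 0.2583

0.258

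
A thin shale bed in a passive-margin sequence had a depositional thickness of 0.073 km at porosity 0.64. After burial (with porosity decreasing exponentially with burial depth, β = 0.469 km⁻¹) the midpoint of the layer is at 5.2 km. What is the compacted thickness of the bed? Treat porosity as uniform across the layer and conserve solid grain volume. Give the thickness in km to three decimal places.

Porosity at 5.2 km: n = 0.64·exp(−0.469×5.2) = 0.0558
Solid-volume conservation: h(1−n) = h₀(1−n₀) ⇒ h = h₀·(1−n₀)/(1−n)
h = 0.073 × (1 − 0.64)/(1 − 0.0558) = 0.073 × 0.3813 = 0.0278 km

0.028 km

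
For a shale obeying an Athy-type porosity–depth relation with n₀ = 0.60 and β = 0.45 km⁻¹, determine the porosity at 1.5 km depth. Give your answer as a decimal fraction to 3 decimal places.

n = n₀·exp(−β·d) = 0.6 × exp(−0.45 × 1.5) = 0.6 × exp(−0.675)
  = 0.6 × 0.5092 = 0.3055

0.305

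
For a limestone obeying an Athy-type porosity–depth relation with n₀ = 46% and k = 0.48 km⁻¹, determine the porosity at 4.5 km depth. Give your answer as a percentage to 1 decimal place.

n = n₀·exp(−k·d) = 0.46 × exp(−0.48 × 4.5) = 0.46 × exp(−2.16)
  = 0.46 × 0.1153 = 0.0530

5.3%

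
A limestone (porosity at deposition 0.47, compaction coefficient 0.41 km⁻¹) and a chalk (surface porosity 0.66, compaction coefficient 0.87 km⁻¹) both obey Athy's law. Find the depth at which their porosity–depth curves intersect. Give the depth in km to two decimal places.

Set φ₀ₐ e^(−cₐd) = φ₀ᵦ e^(−cᵦd) ⇒ ln(φ₀ₐ/φ₀ᵦ) = (cₐ − cᵦ)·d
d = ln(0.47/0.66) / (0.41 − 0.87) = -0.3395 / -0.46 = 0.738 km

0.74 km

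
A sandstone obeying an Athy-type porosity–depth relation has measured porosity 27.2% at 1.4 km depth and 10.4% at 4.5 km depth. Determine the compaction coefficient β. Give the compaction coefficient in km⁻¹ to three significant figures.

Athy: phi(d) = phi₀ e^(−βd) ⇒ phi₁/phi₂ = e^{β(d₂−d₁)} ⇒ β = ln(phi₁/phi₂)/(d₂−d₁)
β = ln(0.272/0.104) / (4.5 − 1.4) = ln(2.615) / 3.1 = 0.9614 / 3.1 = 0.3101 km⁻¹

0.310 km⁻¹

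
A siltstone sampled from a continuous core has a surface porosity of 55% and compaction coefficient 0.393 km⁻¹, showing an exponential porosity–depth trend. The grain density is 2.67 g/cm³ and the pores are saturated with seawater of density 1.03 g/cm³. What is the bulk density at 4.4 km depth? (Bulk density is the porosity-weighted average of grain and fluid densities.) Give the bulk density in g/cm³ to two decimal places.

2.51 g/cm³

Porosity at depth: φ = 0.55·exp(−0.393×4.4) = 0.55×0.1774 = 0.0976
Bulk density: ρ_b = (1−φ)ρ_g + φ·ρ_f = 0.9024×2.67 + 0.0976×1.03
       = 2.409 + 0.101 = 2.510 g/cm³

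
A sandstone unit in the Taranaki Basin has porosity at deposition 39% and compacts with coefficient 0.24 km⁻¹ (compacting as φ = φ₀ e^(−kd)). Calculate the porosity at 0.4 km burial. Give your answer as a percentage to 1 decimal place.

35.4%

φ = φ₀·exp(−k·d) = 0.39 × exp(−0.24 × 0.4) = 0.39 × exp(−0.096)
  = 0.39 × 0.9085 = 0.3543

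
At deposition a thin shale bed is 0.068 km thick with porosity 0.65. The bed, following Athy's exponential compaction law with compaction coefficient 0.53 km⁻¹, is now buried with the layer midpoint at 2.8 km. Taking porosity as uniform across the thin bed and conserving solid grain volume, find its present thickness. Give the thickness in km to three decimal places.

0.028 km

Porosity at 2.8 km: φ = 0.65·exp(−0.53×2.8) = 0.1474
Solid-volume conservation: h(1−φ) = h₀(1−φ₀) ⇒ h = h₀·(1−φ₀)/(1−φ)
h = 0.068 × (1 − 0.65)/(1 − 0.1474) = 0.068 × 0.4105 = 0.0279 km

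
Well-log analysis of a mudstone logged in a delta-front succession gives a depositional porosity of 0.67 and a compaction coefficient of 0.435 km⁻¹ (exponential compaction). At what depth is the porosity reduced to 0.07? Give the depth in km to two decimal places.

Invert Athy's law: d = ln(phi₀/phi) / c
d = ln(0.67/0.07) / 0.435 = ln(9.571) / 0.435 = 2.2588 / 0.435 = 5.193 km

5.19 km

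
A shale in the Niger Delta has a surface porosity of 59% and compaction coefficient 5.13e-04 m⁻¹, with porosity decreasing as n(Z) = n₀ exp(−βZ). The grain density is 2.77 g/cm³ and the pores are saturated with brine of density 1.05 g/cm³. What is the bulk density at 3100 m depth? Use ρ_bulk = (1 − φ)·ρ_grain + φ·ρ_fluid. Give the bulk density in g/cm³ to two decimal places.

2.56 g/cm³

Working in km (1 km = 1000 m; β in km⁻¹ = β in m⁻¹ × 1000):
Porosity at depth: n = 0.59·exp(−0.513×3.1) = 0.59×0.2039 = 0.1203
Bulk density: ρ_b = (1−n)ρ_g + n·ρ_f = 0.8797×2.77 + 0.1203×1.05
       = 2.437 + 0.126 = 2.563 g/cm³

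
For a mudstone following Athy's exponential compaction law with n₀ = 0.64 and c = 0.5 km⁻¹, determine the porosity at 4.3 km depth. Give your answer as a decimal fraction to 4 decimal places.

n = n₀·exp(−c·d) = 0.64 × exp(−0.5 × 4.3) = 0.64 × exp(−2.15)
  = 0.64 × 0.1165 = 0.0745

0.0745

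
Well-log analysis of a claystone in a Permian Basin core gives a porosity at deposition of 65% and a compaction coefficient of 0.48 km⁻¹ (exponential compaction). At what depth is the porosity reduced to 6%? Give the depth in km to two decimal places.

4.96 km

Invert Athy's law: z = ln(n₀/n) / β
z = ln(0.65/0.06) / 0.48 = ln(10.83) / 0.48 = 2.3826 / 0.48 = 4.964 km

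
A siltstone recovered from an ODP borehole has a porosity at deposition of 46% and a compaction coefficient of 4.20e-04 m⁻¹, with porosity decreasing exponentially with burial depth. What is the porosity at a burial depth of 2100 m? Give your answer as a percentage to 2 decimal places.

Working in km (1 km = 1000 m; c in km⁻¹ = c in m⁻¹ × 1000):
phi = phi₀·exp(−c·d) = 0.46 × exp(−0.42 × 2.1) = 0.46 × exp(−0.882)
  = 0.46 × 0.4140 = 0.1904

19.04%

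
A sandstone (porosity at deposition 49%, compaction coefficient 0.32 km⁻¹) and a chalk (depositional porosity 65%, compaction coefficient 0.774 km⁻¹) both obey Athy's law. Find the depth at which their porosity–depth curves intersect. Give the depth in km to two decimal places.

Set φ₀ₐ e^(−cₐd) = φ₀ᵦ e^(−cᵦd) ⇒ ln(φ₀ₐ/φ₀ᵦ) = (cₐ − cᵦ)·d
d = ln(0.49/0.65) / (0.32 − 0.774) = -0.2826 / -0.454 = 0.622 km

0.62 km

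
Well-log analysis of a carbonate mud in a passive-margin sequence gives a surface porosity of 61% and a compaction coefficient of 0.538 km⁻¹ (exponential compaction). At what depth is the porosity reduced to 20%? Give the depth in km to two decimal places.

2.07 km

Invert Athy's law: d = ln(φ₀/φ) / c
d = ln(0.61/0.2) / 0.538 = ln(3.05) / 0.538 = 1.1151 / 0.538 = 2.073 km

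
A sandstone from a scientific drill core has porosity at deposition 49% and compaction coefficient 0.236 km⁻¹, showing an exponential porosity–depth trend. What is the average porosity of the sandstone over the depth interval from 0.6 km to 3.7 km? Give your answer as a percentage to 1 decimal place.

30.2%

⟨n⟩ = (1/(Z₂−Z₁)) ∫ n₀ e^(−cZ) dZ = n₀·(e^(−c·Z₁) − e^(−c·Z₂)) / (c·(Z₂−Z₁))
e^(−0.236×0.6) = 0.8680; e^(−0.236×3.7) = 0.4176
⟨n⟩ = 0.49 × (0.8680 − 0.4176) / (0.236 × 3.1) = 0.49 × 0.6156 = 0.3016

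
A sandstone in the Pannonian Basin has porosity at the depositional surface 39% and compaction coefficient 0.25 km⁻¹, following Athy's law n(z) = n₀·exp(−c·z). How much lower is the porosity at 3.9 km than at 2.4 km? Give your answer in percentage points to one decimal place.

6.7 percentage points

n(2.4) = 0.39·e^(−0.25×2.4) = 0.2140
n(3.9) = 0.39·e^(−0.25×3.9) = 0.1471
Δn = 0.2140 − 0.1471 = 0.0669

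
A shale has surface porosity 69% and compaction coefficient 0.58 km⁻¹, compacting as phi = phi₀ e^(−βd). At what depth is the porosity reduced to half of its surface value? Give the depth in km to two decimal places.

phi/phi₀ = 1/2 ⇒ exp(−β·d) = 1/2 ⇒ d = ln(2) / β
d = 0.6931 / 0.58 = 1.195 km

1.20 km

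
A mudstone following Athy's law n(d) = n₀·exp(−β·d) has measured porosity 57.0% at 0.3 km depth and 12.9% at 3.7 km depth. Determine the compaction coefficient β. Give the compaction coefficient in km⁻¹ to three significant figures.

Athy: n(d) = n₀ e^(−βd) ⇒ n₁/n₂ = e^{β(d₂−d₁)} ⇒ β = ln(n₁/n₂)/(d₂−d₁)
β = ln(0.57/0.129) / (3.7 − 0.3) = ln(4.419) / 3.4 = 1.4858 / 3.4 = 0.437 km⁻¹

0.437 km⁻¹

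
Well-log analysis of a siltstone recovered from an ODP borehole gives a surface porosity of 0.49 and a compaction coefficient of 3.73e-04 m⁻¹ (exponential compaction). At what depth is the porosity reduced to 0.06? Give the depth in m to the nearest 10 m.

5630 m

Working in km (1 km = 1000 m; c in km⁻¹ = c in m⁻¹ × 1000):
Invert Athy's law: d = ln(φ₀/φ) / c
d = ln(0.49/0.06) / 0.373 = ln(8.167) / 0.373 = 2.1001 / 0.373 = 5.630 km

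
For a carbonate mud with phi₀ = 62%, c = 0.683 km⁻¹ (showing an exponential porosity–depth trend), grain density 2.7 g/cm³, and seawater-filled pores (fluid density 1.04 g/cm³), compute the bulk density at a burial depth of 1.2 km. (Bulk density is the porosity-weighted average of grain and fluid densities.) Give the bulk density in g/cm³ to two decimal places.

2.25 g/cm³

Porosity at depth: phi = 0.62·exp(−0.683×1.2) = 0.62×0.4406 = 0.2732
Bulk density: ρ_b = (1−phi)ρ_g + phi·ρ_f = 0.7268×2.7 + 0.2732×1.04
       = 1.962 + 0.284 = 2.247 g/cm³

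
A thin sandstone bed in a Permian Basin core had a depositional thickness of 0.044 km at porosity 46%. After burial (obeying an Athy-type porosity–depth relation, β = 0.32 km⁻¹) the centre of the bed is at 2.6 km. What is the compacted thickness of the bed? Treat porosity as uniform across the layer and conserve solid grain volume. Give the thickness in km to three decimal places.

0.030 km

Porosity at 2.6 km: phi = 0.46·exp(−0.32×2.6) = 0.2002
Solid-volume conservation: h(1−phi) = h₀(1−phi₀) ⇒ h = h₀·(1−phi₀)/(1−phi)
h = 0.044 × (1 − 0.46)/(1 − 0.2002) = 0.044 × 0.6752 = 0.0297 km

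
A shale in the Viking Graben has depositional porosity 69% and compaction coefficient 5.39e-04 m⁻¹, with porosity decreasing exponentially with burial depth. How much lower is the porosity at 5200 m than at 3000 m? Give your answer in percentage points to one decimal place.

Working in km (1 km = 1000 m; k in km⁻¹ = k in m⁻¹ × 1000):
phi(3) = 0.69·e^(−0.539×3) = 0.1370
phi(5.2) = 0.69·e^(−0.539×5.2) = 0.0418
Δphi = 0.1370 − 0.0418 = 0.0951

9.5 percentage points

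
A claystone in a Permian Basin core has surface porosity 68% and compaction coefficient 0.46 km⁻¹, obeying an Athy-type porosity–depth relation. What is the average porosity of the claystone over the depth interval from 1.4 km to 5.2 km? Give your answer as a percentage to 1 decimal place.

⟨n⟩ = (1/(d₂−d₁)) ∫ n₀ e^(−cd) dd = n₀·(e^(−c·d₁) − e^(−c·d₂)) / (c·(d₂−d₁))
e^(−0.46×1.4) = 0.5252; e^(−0.46×5.2) = 0.0914
⟨n⟩ = 0.68 × (0.5252 − 0.0914) / (0.46 × 3.8) = 0.68 × 0.2481 = 0.1687

16.9%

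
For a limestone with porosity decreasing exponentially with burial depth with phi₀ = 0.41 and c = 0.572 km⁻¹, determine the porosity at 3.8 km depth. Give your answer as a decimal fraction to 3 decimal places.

phi = phi₀·exp(−c·z) = 0.41 × exp(−0.572 × 3.8) = 0.41 × exp(−2.174)
  = 0.41 × 0.1138 = 0.0466

0.047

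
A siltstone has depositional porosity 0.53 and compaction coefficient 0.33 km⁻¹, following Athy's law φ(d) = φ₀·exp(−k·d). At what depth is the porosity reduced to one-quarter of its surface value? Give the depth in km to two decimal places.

φ/φ₀ = 1/4 ⇒ exp(−k·d) = 1/4 ⇒ d = ln(4) / k
d = 1.3863 / 0.33 = 4.201 km

4.20 km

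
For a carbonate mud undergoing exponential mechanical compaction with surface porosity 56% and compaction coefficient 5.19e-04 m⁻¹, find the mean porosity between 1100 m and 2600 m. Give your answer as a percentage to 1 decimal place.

Working in km (1 km = 1000 m; k in km⁻¹ = k in m⁻¹ × 1000):
⟨phi⟩ = (1/(d₂−d₁)) ∫ phi₀ e^(−kd) dd = phi₀·(e^(−k·d₁) − e^(−k·d₂)) / (k·(d₂−d₁))
e^(−0.519×1.1) = 0.5650; e^(−0.519×2.6) = 0.2594
⟨phi⟩ = 0.56 × (0.5650 − 0.2594) / (0.519 × 1.5) = 0.56 × 0.3926 = 0.2198

22.0%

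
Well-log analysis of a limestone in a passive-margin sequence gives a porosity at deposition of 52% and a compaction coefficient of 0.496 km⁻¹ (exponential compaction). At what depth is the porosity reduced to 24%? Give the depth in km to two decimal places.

1.56 km

Invert Athy's law: Z = ln(phi₀/phi) / β
Z = ln(0.52/0.24) / 0.496 = ln(2.167) / 0.496 = 0.7732 / 0.496 = 1.559 km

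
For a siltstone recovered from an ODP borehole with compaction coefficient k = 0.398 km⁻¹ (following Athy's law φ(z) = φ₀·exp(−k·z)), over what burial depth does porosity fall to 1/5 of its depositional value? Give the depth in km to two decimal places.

φ/φ₀ = 1/5 ⇒ exp(−k·z) = 1/5 ⇒ z = ln(5) / k
z = 1.6094 / 0.398 = 4.044 km

4.04 km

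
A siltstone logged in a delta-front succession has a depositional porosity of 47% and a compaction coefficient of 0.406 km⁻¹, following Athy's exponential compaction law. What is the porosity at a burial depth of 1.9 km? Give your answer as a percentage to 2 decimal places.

φ = φ₀·exp(−k·Z) = 0.47 × exp(−0.406 × 1.9) = 0.47 × exp(−0.7714)
  = 0.47 × 0.4624 = 0.2173

21.73%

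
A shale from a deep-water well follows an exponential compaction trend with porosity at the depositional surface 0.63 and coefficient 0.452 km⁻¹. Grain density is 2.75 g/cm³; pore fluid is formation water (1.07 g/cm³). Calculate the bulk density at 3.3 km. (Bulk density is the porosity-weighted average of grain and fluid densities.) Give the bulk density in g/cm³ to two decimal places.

2.51 g/cm³

Porosity at depth: phi = 0.63·exp(−0.452×3.3) = 0.63×0.2250 = 0.1418
Bulk density: ρ_b = (1−phi)ρ_g + phi·ρ_f = 0.8582×2.75 + 0.1418×1.07
       = 2.360 + 0.152 = 2.512 g/cm³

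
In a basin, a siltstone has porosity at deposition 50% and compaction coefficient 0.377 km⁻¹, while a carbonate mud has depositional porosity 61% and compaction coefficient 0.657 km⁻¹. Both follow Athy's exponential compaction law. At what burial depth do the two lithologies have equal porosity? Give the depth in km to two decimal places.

Set phi₀ₐ e^(−βₐZ) = phi₀ᵦ e^(−βᵦZ) ⇒ ln(phi₀ₐ/phi₀ᵦ) = (βₐ − βᵦ)·Z
Z = ln(0.5/0.61) / (0.377 − 0.657) = -0.1989 / -0.28 = 0.710 km

0.71 km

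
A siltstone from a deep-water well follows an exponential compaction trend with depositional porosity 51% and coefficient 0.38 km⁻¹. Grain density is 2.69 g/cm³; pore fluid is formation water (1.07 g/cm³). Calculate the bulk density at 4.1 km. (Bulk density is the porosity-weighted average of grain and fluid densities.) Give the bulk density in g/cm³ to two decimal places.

2.52 g/cm³

Porosity at depth: n = 0.51·exp(−0.38×4.1) = 0.51×0.2106 = 0.1074
Bulk density: ρ_b = (1−n)ρ_g + n·ρ_f = 0.8926×2.69 + 0.1074×1.07
       = 2.401 + 0.115 = 2.516 g/cm³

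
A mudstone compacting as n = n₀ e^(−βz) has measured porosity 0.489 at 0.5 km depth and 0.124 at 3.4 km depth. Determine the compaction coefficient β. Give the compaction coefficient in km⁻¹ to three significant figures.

0.473 km⁻¹

Athy: n(z) = n₀ e^(−βz) ⇒ n₁/n₂ = e^{β(z₂−z₁)} ⇒ β = ln(n₁/n₂)/(z₂−z₁)
β = ln(0.489/0.124) / (3.4 − 0.5) = ln(3.944) / 2.9 = 1.3721 / 2.9 = 0.4731 km⁻¹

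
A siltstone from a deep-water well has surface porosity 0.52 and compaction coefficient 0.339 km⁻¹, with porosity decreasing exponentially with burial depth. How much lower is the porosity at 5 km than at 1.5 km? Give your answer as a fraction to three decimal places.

0.217

n(1.5) = 0.52·e^(−0.339×1.5) = 0.3127
n(5) = 0.52·e^(−0.339×5) = 0.0955
Δn = 0.3127 − 0.0955 = 0.2173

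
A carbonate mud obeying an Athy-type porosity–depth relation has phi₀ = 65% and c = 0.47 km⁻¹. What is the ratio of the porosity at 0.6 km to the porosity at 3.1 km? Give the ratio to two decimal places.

3.24

phi(d₁)/phi(d₂) = e^(−c·d₁)/e^(−c·d₂) = e^{c(d₂−d₁)}
= exp(0.47 × 2.5) = exp(1.175) = 3.2381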